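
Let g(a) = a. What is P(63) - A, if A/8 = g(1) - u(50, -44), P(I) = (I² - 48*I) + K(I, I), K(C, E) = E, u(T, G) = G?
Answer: 648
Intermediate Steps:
P(I) = I² - 47*I (P(I) = (I² - 48*I) + I = I² - 47*I)
A = 360 (A = 8*(1 - 1*(-44)) = 8*(1 + 44) = 8*45 = 360)
P(63) - A = 63*(-47 + 63) - 1*360 = 63*16 - 360 = 1008 - 360 = 648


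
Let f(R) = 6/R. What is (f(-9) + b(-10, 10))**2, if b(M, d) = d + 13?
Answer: 4489/9 ≈ 498.78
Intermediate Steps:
b(M, d) = 13 + d
(f(-9) + b(-10, 10))**2 = (6/(-9) + (13 + 10))**2 = (6*(-1/9) + 23)**2 = (-2/3 + 23)**2 = (67/3)**2 = 4489/9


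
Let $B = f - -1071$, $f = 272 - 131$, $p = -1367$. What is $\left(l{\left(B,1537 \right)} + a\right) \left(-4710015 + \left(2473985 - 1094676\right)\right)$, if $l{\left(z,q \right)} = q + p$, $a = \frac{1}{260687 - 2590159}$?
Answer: $- \frac{659496839549367}{1164736} \approx -5.6622 \cdot 10^{8}$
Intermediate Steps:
$f = 141$ ($f = 272 - 131 = 141$)
$B = 1212$ ($B = 141 - -1071 = 141 + 1071 = 1212$)
$a = - \frac{1}{2329472}$ ($a = \frac{1}{-2329472} = - \frac{1}{2329472} \approx -4.2928 \cdot 10^{-7}$)
$l{\left(z,q \right)} = -1367 + q$ ($l{\left(z,q \right)} = q - 1367 = -1367 + q$)
$\left(l{\left(B,1537 \right)} + a\right) \left(-4710015 + \left(2473985 - 1094676\right)\right) = \left(\left(-1367 + 1537\right) - \frac{1}{2329472}\right) \left(-4710015 + \left(2473985 - 1094676\right)\right) = \left(170 - \frac{1}{2329472}\right) \left(-4710015 + 1379309\right) = \frac{396010239}{2329472} \left(-3330706\right) = - \frac{659496839549367}{1164736}$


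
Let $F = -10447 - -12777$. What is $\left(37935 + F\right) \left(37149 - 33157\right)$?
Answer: $160737880$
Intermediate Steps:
$F = 2330$ ($F = -10447 + 12777 = 2330$)
$\left(37935 + F\right) \left(37149 - 33157\right) = \left(37935 + 2330\right) \left(37149 - 33157\right) = 40265 \cdot 3992 = 160737880$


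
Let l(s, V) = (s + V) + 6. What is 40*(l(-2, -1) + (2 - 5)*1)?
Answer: 0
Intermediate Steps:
l(s, V) = 6 + V + s (l(s, V) = (V + s) + 6 = 6 + V + s)
40*(l(-2, -1) + (2 - 5)*1) = 40*((6 - 1 - 2) + (2 - 5)*1) = 40*(3 - 3*1) = 40*(3 - 3) = 40*0 = 0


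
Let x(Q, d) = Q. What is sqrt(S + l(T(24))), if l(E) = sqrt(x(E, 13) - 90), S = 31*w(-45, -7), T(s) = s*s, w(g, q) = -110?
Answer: sqrt(-3410 + 9*sqrt(6)) ≈ 58.206*I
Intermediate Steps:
T(s) = s**2
S = -3410 (S = 31*(-110) = -3410)
l(E) = sqrt(-90 + E) (l(E) = sqrt(E - 90) = sqrt(-90 + E))
sqrt(S + l(T(24))) = sqrt(-3410 + sqrt(-90 + 24**2)) = sqrt(-3410 + sqrt(-90 + 576)) = sqrt(-3410 + sqrt(486)) = sqrt(-3410 + 9*sqrt(6))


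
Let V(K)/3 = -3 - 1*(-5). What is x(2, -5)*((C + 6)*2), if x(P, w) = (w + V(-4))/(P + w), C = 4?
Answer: -20/3 ≈ -6.6667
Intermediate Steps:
V(K) = 6 (V(K) = 3*(-3 - 1*(-5)) = 3*(-3 + 5) = 3*2 = 6)
x(P, w) = (6 + w)/(P + w) (x(P, w) = (w + 6)/(P + w) = (6 + w)/(P + w))
x(2, -5)*((C + 6)*2) = ((6 - 5)/(2 - 5))*((4 + 6)*2) = (1/(-3))*(10*2) = -1/3*1*20 = -1/3*20 = -20/3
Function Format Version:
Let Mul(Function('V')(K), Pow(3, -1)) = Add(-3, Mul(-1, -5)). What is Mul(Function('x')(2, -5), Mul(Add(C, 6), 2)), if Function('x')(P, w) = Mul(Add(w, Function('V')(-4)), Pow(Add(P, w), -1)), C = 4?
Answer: Rational(-20, 3) ≈ -6.6667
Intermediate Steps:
Function('V')(K) = 6 (Function('V')(K) = Mul(3, Add(-3, Mul(-1, -5))) = Mul(3, Add(-3, 5)) = Mul(3, 2) = 6)
Function('x')(P, w) = Mul(Pow(Add(P, w), -1), Add(6, w)) (Function('x')(P, w) = Mul(Add(w, 6), Pow(Add(P, w), -1)) = Mul(Add(6, w), Pow(Add(P, w), -1)) = Mul(Pow(Add(P, w), -1), Add(6, w)))
Mul(Function('x')(2, -5), Mul(Add(C, 6), 2)) = Mul(Mul(Pow(Add(2, -5), -1), Add(6, -5)), Mul(Add(4, 6), 2)) = Mul(Mul(Pow(-3, -1), 1), Mul(10, 2)) = Mul(Mul(Rational(-1, 3), 1), 20) = Mul(Rational(-1, 3), 20) = Rational(-20, 3)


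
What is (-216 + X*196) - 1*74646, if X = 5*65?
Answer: -11162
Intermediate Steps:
X = 325
(-216 + X*196) - 1*74646 = (-216 + 325*196) - 1*74646 = (-216 + 63700) - 74646 = 63484 - 74646 = -11162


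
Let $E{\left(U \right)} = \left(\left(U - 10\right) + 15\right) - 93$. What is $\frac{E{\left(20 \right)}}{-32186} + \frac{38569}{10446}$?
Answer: $\frac{621046081}{168107478} \approx 3.6943$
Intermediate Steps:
$E{\left(U \right)} = -88 + U$ ($E{\left(U \right)} = \left(\left(-10 + U\right) + 15\right) - 93 = \left(5 + U\right) - 93 = -88 + U$)
$\frac{E{\left(20 \right)}}{-32186} + \frac{38569}{10446} = \frac{-88 + 20}{-32186} + \frac{38569}{10446} = \left(-68\right) \left(- \frac{1}{32186}\right) + 38569 \cdot \frac{1}{10446} = \frac{34}{16093} + \frac{38569}{10446} = \frac{621046081}{168107478}$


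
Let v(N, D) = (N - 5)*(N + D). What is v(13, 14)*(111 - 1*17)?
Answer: 20304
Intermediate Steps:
v(N, D) = (-5 + N)*(D + N)
v(13, 14)*(111 - 1*17) = (13² - 5*14 - 5*13 + 14*13)*(111 - 1*17) = (169 - 70 - 65 + 182)*(111 - 17) = 216*94 = 20304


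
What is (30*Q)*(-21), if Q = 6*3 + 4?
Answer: -13860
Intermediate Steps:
Q = 22 (Q = 18 + 4 = 22)
(30*Q)*(-21) = (30*22)*(-21) = 660*(-21) = -13860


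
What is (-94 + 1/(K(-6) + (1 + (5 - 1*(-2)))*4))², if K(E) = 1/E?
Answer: 322130704/36481 ≈ 8830.1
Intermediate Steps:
(-94 + 1/(K(-6) + (1 + (5 - 1*(-2)))*4))² = (-94 + 1/(1/(-6) + (1 + (5 - 1*(-2)))*4))² = (-94 + 1/(-⅙ + (1 + (5 + 2))*4))² = (-94 + 1/(-⅙ + (1 + 7)*4))² = (-94 + 1/(-⅙ + 8*4))² = (-94 + 1/(-⅙ + 32))² = (-94 + 1/(191/6))² = (-94 + 6/191)² = (-17948/191)² = 322130704/36481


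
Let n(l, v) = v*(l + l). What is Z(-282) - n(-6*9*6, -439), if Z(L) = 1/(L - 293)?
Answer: -163571401/575 ≈ -2.8447e+5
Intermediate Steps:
Z(L) = 1/(-293 + L)
n(l, v) = 2*l*v (n(l, v) = v*(2*l) = 2*l*v)
Z(-282) - n(-6*9*6, -439) = 1/(-293 - 282) - 2*-6*9*6*(-439) = 1/(-575) - 2*(-54*6)*(-439) = -1/575 - 2*(-324)*(-439) = -1/575 - 1*284472 = -1/575 - 284472 = -163571401/575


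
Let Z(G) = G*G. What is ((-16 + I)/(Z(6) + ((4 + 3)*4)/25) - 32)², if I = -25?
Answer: 943779841/861184 ≈ 1095.9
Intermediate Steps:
Z(G) = G²
((-16 + I)/(Z(6) + ((4 + 3)*4)/25) - 32)² = ((-16 - 25)/(6² + ((4 + 3)*4)/25) - 32)² = (-41/(36 + (7*4)*(1/25)) - 32)² = (-41/(36 + 28*(1/25)) - 32)² = (-41/(36 + 28/25) - 32)² = (-41/928/25 - 32)² = (-41*25/928 - 32)² = (-1025/928 - 32)² = (-30721/928)² = 943779841/861184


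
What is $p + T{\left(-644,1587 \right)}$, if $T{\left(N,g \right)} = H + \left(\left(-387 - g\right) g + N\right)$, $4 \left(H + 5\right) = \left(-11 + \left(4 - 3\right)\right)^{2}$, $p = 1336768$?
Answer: $-1796594$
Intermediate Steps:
$H = 20$ ($H = -5 + \frac{\left(-11 + \left(4 - 3\right)\right)^{2}}{4} = -5 + \frac{\left(-11 + 1\right)^{2}}{4} = -5 + \frac{\left(-10\right)^{2}}{4} = -5 + \frac{1}{4} \cdot 100 = -5 + 25 = 20$)
$T{\left(N,g \right)} = 20 + N + g \left(-387 - g\right)$ ($T{\left(N,g \right)} = 20 + \left(\left(-387 - g\right) g + N\right) = 20 + \left(g \left(-387 - g\right) + N\right) = 20 + \left(N + g \left(-387 - g\right)\right) = 20 + N + g \left(-387 - g\right)$)
$p + T{\left(-644,1587 \right)} = 1336768 - 3133362 = -1796594$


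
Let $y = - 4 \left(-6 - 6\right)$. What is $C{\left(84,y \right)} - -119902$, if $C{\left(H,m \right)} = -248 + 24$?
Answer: $119678$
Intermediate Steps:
$y = 48$ ($y = \left(-4\right) \left(-12\right) = 48$)
$C{\left(H,m \right)} = -224$
$C{\left(84,y \right)} - -119902 = -224 - -119902 = -224 + 119902 = 119678$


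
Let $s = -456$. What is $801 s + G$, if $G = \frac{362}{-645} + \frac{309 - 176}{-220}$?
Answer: $- \frac{2073199673}{5676} \approx -3.6526 \cdot 10^{5}$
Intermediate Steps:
$G = - \frac{6617}{5676}$ ($G = 362 \left(- \frac{1}{645}\right) + \left(309 - 176\right) \left(- \frac{1}{220}\right) = - \frac{362}{645} + 133 \left(- \frac{1}{220}\right) = - \frac{362}{645} - \frac{133}{220} = - \frac{6617}{5676} \approx -1.1658$)
$801 s + G = 801 \left(-456\right) - \frac{6617}{5676} = -365256 - \frac{6617}{5676} = - \frac{2073199673}{5676}$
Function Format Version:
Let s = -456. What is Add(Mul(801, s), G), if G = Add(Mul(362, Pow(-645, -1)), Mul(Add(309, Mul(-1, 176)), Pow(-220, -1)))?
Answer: Rational(-2073199673, 5676) ≈ -3.6526e+5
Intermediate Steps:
G = Rational(-6617, 5676) (G = Add(Mul(362, Rational(-1, 645)), Mul(Add(309, -176), Rational(-1, 220))) = Add(Rational(-362, 645), Mul(133, Rational(-1, 220))) = Add(Rational(-362, 645), Rational(-133, 220)) = Rational(-6617, 5676) ≈ -1.1658)
Add(Mul(801, s), G) = Add(Mul(801, -456), Rational(-6617, 5676)) = Add(-365256, Rational(-6617, 5676)) = Rational(-2073199673, 5676)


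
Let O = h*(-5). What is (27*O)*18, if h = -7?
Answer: 17010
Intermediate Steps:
O = 35 (O = -7*(-5) = 35)
(27*O)*18 = (27*35)*18 = 945*18 = 17010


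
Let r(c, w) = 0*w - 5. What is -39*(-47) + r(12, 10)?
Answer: 1828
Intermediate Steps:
r(c, w) = -5 (r(c, w) = 0 - 5 = -5)
-39*(-47) + r(12, 10) = -39*(-47) - 5 = 1833 - 5 = 1828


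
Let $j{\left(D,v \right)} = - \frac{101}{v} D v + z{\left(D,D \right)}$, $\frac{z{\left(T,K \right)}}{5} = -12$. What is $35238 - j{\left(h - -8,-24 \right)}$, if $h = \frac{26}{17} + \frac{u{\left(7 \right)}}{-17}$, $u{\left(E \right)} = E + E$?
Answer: $\frac{615014}{17} \approx 36177.0$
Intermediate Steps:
$u{\left(E \right)} = 2 E$
$z{\left(T,K \right)} = -60$ ($z{\left(T,K \right)} = 5 \left(-12\right) = -60$)
$h = \frac{12}{17}$ ($h = \frac{26}{17} + \frac{2 \cdot 7}{-17} = 26 \cdot \frac{1}{17} + 14 \left(- \frac{1}{17}\right) = \frac{26}{17} - \frac{14}{17} = \frac{12}{17} \approx 0.70588$)
$j{\left(D,v \right)} = -60 - 101 D$ ($j{\left(D,v \right)} = - \frac{101}{v} D v - 60 = - \frac{101 D}{v} v - 60 = - 101 D - 60 = -60 - 101 D$)
$35238 - j{\left(h - -8,-24 \right)} = 35238 - \left(-60 - 101 \left(\frac{12}{17} - -8\right)\right) = 35238 - \left(-60 - 101 \left(\frac{12}{17} + 8\right)\right) = 35238 - \left(-60 - \frac{14948}{17}\right) = 35238 - - \frac{15968}{17} = 35238 + \frac{15968}{17} = \frac{615014}{17}$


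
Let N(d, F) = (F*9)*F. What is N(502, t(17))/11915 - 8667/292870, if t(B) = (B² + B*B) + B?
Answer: 186609289689/697909210 ≈ 267.38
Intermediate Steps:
t(B) = B + 2*B² (t(B) = (B² + B²) + B = 2*B² + B = B + 2*B²)
N(d, F) = 9*F² (N(d, F) = (9*F)*F = 9*F²)
N(502, t(17))/11915 - 8667/292870 = (9*(17*(1 + 2*17))²)/11915 - 8667/292870 = (9*(17*(1 + 34))²)*(1/11915) - 8667*1/292870 = (9*(17*35)²)*(1/11915) - 8667/292870 = (9*595²)*(1/11915) - 8667/292870 = (9*354025)*(1/11915) - 8667/292870 = 3186225*(1/11915) - 8667/292870 = 637245/2383 - 8667/292870 = 186609289689/697909210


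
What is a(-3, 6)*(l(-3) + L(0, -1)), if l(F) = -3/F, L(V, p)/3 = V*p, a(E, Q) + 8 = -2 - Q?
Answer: -16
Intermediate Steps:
a(E, Q) = -10 - Q (a(E, Q) = -8 + (-2 - Q) = -10 - Q)
L(V, p) = 3*V*p (L(V, p) = 3*(V*p) = 3*V*p)
a(-3, 6)*(l(-3) + L(0, -1)) = (-10 - 1*6)*(-3/(-3) + 3*0*(-1)) = (-10 - 6)*(-3*(-⅓) + 0) = -16*(1 + 0) = -16*1 = -16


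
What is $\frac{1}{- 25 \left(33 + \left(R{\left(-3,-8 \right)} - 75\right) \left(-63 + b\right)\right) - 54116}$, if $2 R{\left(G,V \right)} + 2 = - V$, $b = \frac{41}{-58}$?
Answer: $- \frac{29}{4918789} \approx -5.8958 \cdot 10^{-6}$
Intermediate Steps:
$b = - \frac{41}{58}$ ($b = 41 \left(- \frac{1}{58}\right) = - \frac{41}{58} \approx -0.7069$)
$R{\left(G,V \right)} = -1 - \frac{V}{2}$ ($R{\left(G,V \right)} = -1 + \frac{\left(-1\right) V}{2} = -1 - \frac{V}{2}$)
$\frac{1}{- 25 \left(33 + \left(R{\left(-3,-8 \right)} - 75\right) \left(-63 + b\right)\right) - 54116} = \frac{1}{- 25 \left(33 + \left(\left(-1 - -4\right) - 75\right) \left(-63 - \frac{41}{58}\right)\right) - 54116} = \frac{1}{- 25 \left(33 + \left(\left(-1 + 4\right) - 75\right) \left(- \frac{3695}{58}\right)\right) - 54116} = \frac{1}{- 25 \left(33 + \left(3 - 75\right) \left(- \frac{3695}{58}\right)\right) - 54116} = \frac{1}{- 25 \left(33 - - \frac{133020}{29}\right) - 54116} = \frac{1}{- 25 \left(33 + \frac{133020}{29}\right) - 54116} = \frac{1}{\left(-25\right) \frac{133977}{29} - 54116} = \frac{1}{- \frac{3349425}{29} - 54116} = \frac{1}{- \frac{4918789}{29}} = - \frac{29}{4918789}$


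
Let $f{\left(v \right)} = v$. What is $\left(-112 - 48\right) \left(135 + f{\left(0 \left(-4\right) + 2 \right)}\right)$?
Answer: $-21920$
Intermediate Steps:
$\left(-112 - 48\right) \left(135 + f{\left(0 \left(-4\right) + 2 \right)}\right) = \left(-112 - 48\right) \left(135 + \left(0 \left(-4\right) + 2\right)\right) = - 160 \left(135 + \left(0 + 2\right)\right) = - 160 \left(135 + 2\right) = \left(-160\right) 137 = -21920$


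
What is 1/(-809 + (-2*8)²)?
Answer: -1/553 ≈ -0.0018083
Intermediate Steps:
1/(-809 + (-2*8)²) = 1/(-809 + (-16)²) = 1/(-809 + 256) = 1/(-553) = -1/553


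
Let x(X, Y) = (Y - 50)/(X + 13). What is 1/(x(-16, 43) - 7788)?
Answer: -3/23357 ≈ -0.00012844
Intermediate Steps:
x(X, Y) = (-50 + Y)/(13 + X)
1/(x(-16, 43) - 7788) = 1/((-50 + 43)/(13 - 16) - 7788) = 1/(-7/(-3) - 7788) = 1/(-1/3*(-7) - 7788) = 1/(7/3 - 7788) = 1/(-23357/3) = -3/23357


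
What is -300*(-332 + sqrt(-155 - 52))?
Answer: 99600 - 900*I*sqrt(23) ≈ 99600.0 - 4316.3*I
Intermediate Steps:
-300*(-332 + sqrt(-155 - 52)) = -300*(-332 + sqrt(-207)) = -300*(-332 + 3*I*sqrt(23)) = 99600 - 900*I*sqrt(23)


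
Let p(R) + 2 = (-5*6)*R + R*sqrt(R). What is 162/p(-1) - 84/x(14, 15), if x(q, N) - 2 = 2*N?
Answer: 19803/6280 + 162*I/785 ≈ 3.1533 + 0.20637*I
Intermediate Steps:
x(q, N) = 2 + 2*N
p(R) = -2 + R**(3/2) - 30*R (p(R) = -2 + ((-5*6)*R + R*sqrt(R)) = -2 + (-30*R + R**(3/2)) = -2 + (R**(3/2) - 30*R) = -2 + R**(3/2) - 30*R)
162/p(-1) - 84/x(14, 15) = 162/(-2 + (-1)**(3/2) - 30*(-1)) - 84/(2 + 2*15) = 162/(-2 - I + 30) - 84/(2 + 30) = 162/(28 - I) - 84/32 = 162*((28 + I)/785) - 84*1/32 = 162*(28 + I)/785 - 21/8 = -21/8 + 162*(28 + I)/785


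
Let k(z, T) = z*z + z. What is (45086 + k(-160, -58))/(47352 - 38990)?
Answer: 35263/4181 ≈ 8.4341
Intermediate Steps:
k(z, T) = z + z² (k(z, T) = z² + z = z + z²)
(45086 + k(-160, -58))/(47352 - 38990) = (45086 - 160*(1 - 160))/(47352 - 38990) = (45086 - 160*(-159))/8362 = (45086 + 25440)*(1/8362) = 70526*(1/8362) = 35263/4181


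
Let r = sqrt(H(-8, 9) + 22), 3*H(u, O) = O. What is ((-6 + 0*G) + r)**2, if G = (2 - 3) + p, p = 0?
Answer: 1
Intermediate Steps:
H(u, O) = O/3
G = -1 (G = (2 - 3) + 0 = -1 + 0 = -1)
r = 5 (r = sqrt((1/3)*9 + 22) = sqrt(3 + 22) = sqrt(25) = 5)
((-6 + 0*G) + r)**2 = ((-6 + 0*(-1)) + 5)**2 = ((-6 + 0) + 5)**2 = (-6 + 5)**2 = (-1)**2 = 1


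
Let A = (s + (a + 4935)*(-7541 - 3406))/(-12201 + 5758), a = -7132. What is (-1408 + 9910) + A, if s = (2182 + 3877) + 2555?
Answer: 30719213/6443 ≈ 4767.8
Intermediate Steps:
s = 8614 (s = 6059 + 2555 = 8614)
A = -24059173/6443 (A = (8614 + (-7132 + 4935)*(-7541 - 3406))/(-12201 + 5758) = (8614 - 2197*(-10947))/(-6443) = (8614 + 24050559)*(-1/6443) = 24059173*(-1/6443) = -24059173/6443 ≈ -3734.2)
(-1408 + 9910) + A = (-1408 + 9910) - 24059173/6443 = 8502 - 24059173/6443 = 30719213/6443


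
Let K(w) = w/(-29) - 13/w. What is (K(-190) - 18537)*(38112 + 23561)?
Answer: -6296960883489/5510 ≈ -1.1428e+9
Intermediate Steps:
K(w) = -13/w - w/29 (K(w) = w*(-1/29) - 13/w = -w/29 - 13/w = -13/w - w/29)
(K(-190) - 18537)*(38112 + 23561) = ((-13/(-190) - 1/29*(-190)) - 18537)*(38112 + 23561) = ((-13*(-1/190) + 190/29) - 18537)*61673 = ((13/190 + 190/29) - 18537)*61673 = (36477/5510 - 18537)*61673 = -102102393/5510*61673 = -6296960883489/5510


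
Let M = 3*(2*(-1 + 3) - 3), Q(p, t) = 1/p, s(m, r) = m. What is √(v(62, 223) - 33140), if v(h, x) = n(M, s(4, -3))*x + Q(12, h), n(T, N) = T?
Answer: I*√1168953/6 ≈ 180.2*I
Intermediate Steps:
M = 3 (M = 3*(2*2 - 3) = 3*(4 - 3) = 3*1 = 3)
v(h, x) = 1/12 + 3*x (v(h, x) = 3*x + 1/12 = 1/12 + 3*x)
√(v(62, 223) - 33140) = √((1/12 + 3*223) - 33140) = √((1/12 + 669) - 33140) = √(8029/12 - 33140) = √(-389651/12) = I*√1168953/6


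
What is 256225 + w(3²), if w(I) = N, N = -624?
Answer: 255601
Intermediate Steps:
w(I) = -624
256225 + w(3²) = 256225 - 624 = 255601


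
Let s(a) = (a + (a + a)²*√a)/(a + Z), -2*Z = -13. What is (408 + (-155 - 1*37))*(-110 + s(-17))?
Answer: -163872/7 - 166464*I*√17/7 ≈ -23410.0 - 98050.0*I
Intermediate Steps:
Z = 13/2 (Z = -½*(-13) = 13/2 ≈ 6.5000)
s(a) = (a + 4*a^(5/2))/(13/2 + a) (s(a) = (a + (a + a)²*√a)/(a + 13/2) = (a + (2*a)²*√a)/(13/2 + a) = (a + (4*a²)*√a)/(13/2 + a) = (a + 4*a^(5/2))/(13/2 + a))
(408 + (-155 - 1*37))*(-110 + s(-17)) = (408 + (-155 - 1*37))*(-110 + 2*(-17 + 4*(-17)^(5/2))/(13 + 2*(-17))) = (408 + (-155 - 37))*(-110 + 2*(-17 + 4*(289*I*√17))/(13 - 34)) = (408 - 192)*(-110 + 2*(-17 + 1156*I*√17)/(-21)) = 216*(-110 + 2*(-1/21)*(-17 + 1156*I*√17)) = 216*(-110 + (34/21 - 2312*I*√17/21)) = 216*(-2276/21 - 2312*I*√17/21) = -163872/7 - 166464*I*√17/7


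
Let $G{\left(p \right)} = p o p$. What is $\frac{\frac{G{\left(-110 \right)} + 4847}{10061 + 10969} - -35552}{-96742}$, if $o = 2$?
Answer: $- \frac{747687607}{2034484260} \approx -0.36751$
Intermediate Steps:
$G{\left(p \right)} = 2 p^{2}$ ($G{\left(p \right)} = p 2 p = 2 p p = 2 p^{2}$)
$\frac{\frac{G{\left(-110 \right)} + 4847}{10061 + 10969} - -35552}{-96742} = \frac{\frac{2 \left(-110\right)^{2} + 4847}{10061 + 10969} - -35552}{-96742} = \left(\frac{2 \cdot 12100 + 4847}{21030} + 35552\right) \left(- \frac{1}{96742}\right) = \left(\left(24200 + 4847\right) \frac{1}{21030} + 35552\right) \left(- \frac{1}{96742}\right) = \left(29047 \cdot \frac{1}{21030} + 35552\right) \left(- \frac{1}{96742}\right) = \left(\frac{29047}{21030} + 35552\right) \left(- \frac{1}{96742}\right) = \frac{747687607}{21030} \left(- \frac{1}{96742}\right) = - \frac{747687607}{2034484260}$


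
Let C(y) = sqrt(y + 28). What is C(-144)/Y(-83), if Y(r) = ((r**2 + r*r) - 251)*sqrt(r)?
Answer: 2*sqrt(2407)/1122741 ≈ 8.7395e-5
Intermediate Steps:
Y(r) = sqrt(r)*(-251 + 2*r**2) (Y(r) = ((r**2 + r**2) - 251)*sqrt(r) = (2*r**2 - 251)*sqrt(r) = (-251 + 2*r**2)*sqrt(r) = sqrt(r)*(-251 + 2*r**2))
C(y) = sqrt(28 + y)
C(-144)/Y(-83) = sqrt(28 - 144)/((sqrt(-83)*(-251 + 2*(-83)**2))) = sqrt(-116)/(((I*sqrt(83))*(-251 + 2*6889))) = (2*I*sqrt(29))/(((I*sqrt(83))*(-251 + 13778))) = (2*I*sqrt(29))/(((I*sqrt(83))*13527)) = (2*I*sqrt(29))/((13527*I*sqrt(83))) = (2*I*sqrt(29))*(-I*sqrt(83)/1122741) = 2*sqrt(2407)/1122741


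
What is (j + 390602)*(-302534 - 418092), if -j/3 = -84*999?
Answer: -462894111100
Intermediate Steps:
j = 251748 (j = -(-252)*999 = -3*(-83916) = 251748)
(j + 390602)*(-302534 - 418092) = (251748 + 390602)*(-302534 - 418092) = 642350*(-720626) = -462894111100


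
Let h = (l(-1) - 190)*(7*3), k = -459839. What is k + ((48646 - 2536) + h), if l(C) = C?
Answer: -417740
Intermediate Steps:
h = -4011 (h = (-1 - 190)*(7*3) = -191*21 = -4011)
k + ((48646 - 2536) + h) = -459839 + ((48646 - 2536) - 4011) = -459839 + (46110 - 4011) = -459839 + 42099 = -417740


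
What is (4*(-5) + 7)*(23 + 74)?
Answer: -1261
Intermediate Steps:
(4*(-5) + 7)*(23 + 74) = (-20 + 7)*97 = -13*97 = -1261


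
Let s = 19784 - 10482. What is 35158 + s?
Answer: 44460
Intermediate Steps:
s = 9302
35158 + s = 35158 + 9302 = 44460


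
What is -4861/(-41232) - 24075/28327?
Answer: -854962853/1167978864 ≈ -0.73200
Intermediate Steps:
-4861/(-41232) - 24075/28327 = -4861*(-1/41232) - 24075*1/28327 = 4861/41232 - 24075/28327 = -854962853/1167978864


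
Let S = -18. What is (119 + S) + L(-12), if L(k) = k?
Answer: 89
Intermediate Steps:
(119 + S) + L(-12) = (119 - 18) - 12 = 101 - 12 = 89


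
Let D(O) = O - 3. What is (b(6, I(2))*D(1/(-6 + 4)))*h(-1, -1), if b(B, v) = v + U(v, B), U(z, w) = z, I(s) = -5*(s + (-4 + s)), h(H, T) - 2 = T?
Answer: 0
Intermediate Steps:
h(H, T) = 2 + T
I(s) = 20 - 10*s (I(s) = -5*(-4 + 2*s) = 20 - 10*s)
b(B, v) = 2*v (b(B, v) = v + v = 2*v)
D(O) = -3 + O
(b(6, I(2))*D(1/(-6 + 4)))*h(-1, -1) = ((2*(20 - 10*2))*(-3 + 1/(-6 + 4)))*(2 - 1) = ((2*(20 - 20))*(-3 + 1/(-2)))*1 = ((2*0)*(-3 - 1/2))*1 = (0*(-7/2))*1 = 0*1 = 0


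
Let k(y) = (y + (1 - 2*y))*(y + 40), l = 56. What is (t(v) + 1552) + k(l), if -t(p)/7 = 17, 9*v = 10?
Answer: -3847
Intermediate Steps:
v = 10/9 (v = (⅑)*10 = 10/9 ≈ 1.1111)
t(p) = -119 (t(p) = -7*17 = -119)
k(y) = (1 - y)*(40 + y)
(t(v) + 1552) + k(l) = (-119 + 1552) + (40 - 1*56² - 39*56) = 1433 + (40 - 1*3136 - 2184) = 1433 + (40 - 3136 - 2184) = 1433 - 5280 = -3847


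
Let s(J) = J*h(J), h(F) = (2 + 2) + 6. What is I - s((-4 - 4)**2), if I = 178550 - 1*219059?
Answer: -41149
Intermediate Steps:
I = -40509 (I = 178550 - 219059 = -40509)
h(F) = 10 (h(F) = 4 + 6 = 10)
s(J) = 10*J (s(J) = J*10 = 10*J)
I - s((-4 - 4)**2) = -40509 - 10*(-4 - 4)**2 = -40509 - 10*(-8)**2 = -40509 - 10*64 = -40509 - 1*640 = -40509 - 640 = -41149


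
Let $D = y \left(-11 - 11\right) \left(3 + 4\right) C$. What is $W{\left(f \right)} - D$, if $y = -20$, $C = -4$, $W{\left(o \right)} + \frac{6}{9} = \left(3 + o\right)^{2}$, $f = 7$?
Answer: $\frac{37258}{3} \approx 12419.0$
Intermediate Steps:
$W{\left(o \right)} = - \frac{2}{3} + \left(3 + o\right)^{2}$
$D = -12320$ ($D = - 20 \left(-11 - 11\right) \left(3 + 4\right) \left(-4\right) = - 20 \left(\left(-22\right) 7\right) \left(-4\right) = \left(-20\right) \left(-154\right) \left(-4\right) = 3080 \left(-4\right) = -12320$)
$W{\left(f \right)} - D = \left(- \frac{2}{3} + \left(3 + 7\right)^{2}\right) - -12320 = \left(- \frac{2}{3} + 10^{2}\right) + 12320 = \left(- \frac{2}{3} + 100\right) + 12320 = \frac{298}{3} + 12320 = \frac{37258}{3}$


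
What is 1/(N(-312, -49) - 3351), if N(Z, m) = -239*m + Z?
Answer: 1/8048 ≈ 0.00012425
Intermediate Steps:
N(Z, m) = Z - 239*m
1/(N(-312, -49) - 3351) = 1/((-312 - 239*(-49)) - 3351) = 1/((-312 + 11711) - 3351) = 1/(11399 - 3351) = 1/8048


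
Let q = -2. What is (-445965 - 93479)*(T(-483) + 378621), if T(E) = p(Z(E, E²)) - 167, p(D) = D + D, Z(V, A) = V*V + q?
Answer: -455845284432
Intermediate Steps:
Z(V, A) = -2 + V² (Z(V, A) = V*V - 2 = V² - 2 = -2 + V²)
p(D) = 2*D
T(E) = -171 + 2*E² (T(E) = 2*(-2 + E²) - 167 = (-4 + 2*E²) - 167 = -171 + 2*E²)
(-445965 - 93479)*(T(-483) + 378621) = (-445965 - 93479)*((-171 + 2*(-483)²) + 378621) = -539444*((-171 + 2*233289) + 378621) = -539444*((-171 + 466578) + 378621) = -539444*(466407 + 378621) = -539444*845028 = -455845284432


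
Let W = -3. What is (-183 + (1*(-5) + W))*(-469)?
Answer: 89579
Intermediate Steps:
(-183 + (1*(-5) + W))*(-469) = (-183 + (1*(-5) - 3))*(-469) = (-183 + (-5 - 3))*(-469) = (-183 - 8)*(-469) = -191*(-469) = 89579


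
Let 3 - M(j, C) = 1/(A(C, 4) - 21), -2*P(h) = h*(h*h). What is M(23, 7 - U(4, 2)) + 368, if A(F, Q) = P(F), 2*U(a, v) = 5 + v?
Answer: 251925/679 ≈ 371.02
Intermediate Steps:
P(h) = -h**3/2 (P(h) = -h*h*h/2 = -h*h**2/2 = -h**3/2)
U(a, v) = 5/2 + v/2 (U(a, v) = (5 + v)/2 = 5/2 + v/2)
A(F, Q) = -F**3/2
M(j, C) = 3 - 1/(-21 - C**3/2) (M(j, C) = 3 - 1/(-C**3/2 - 21) = 3 - 1/(-21 - C**3/2))
M(23, 7 - U(4, 2)) + 368 = (128 + 3*(7 - (5/2 + (1/2)*2))**3)/(42 + (7 - (5/2 + (1/2)*2))**3) + 368 = (128 + 3*(7 - (5/2 + 1))**3)/(42 + (7 - (5/2 + 1))**3) + 368 = (128 + 3*(7 - 1*7/2)**3)/(42 + (7 - 1*7/2)**3) + 368 = (128 + 3*(7 - 7/2)**3)/(42 + (7 - 7/2)**3) + 368 = (128 + 3*(7/2)**3)/(42 + (7/2)**3) + 368 = (128 + 3*(343/8))/(42 + 343/8) + 368 = (128 + 1029/8)/(679/8) + 368 = (8/679)*(2053/8) + 368 = 2053/679 + 368 = 251925/679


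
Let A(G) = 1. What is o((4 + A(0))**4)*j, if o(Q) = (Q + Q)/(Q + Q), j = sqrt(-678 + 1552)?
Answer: sqrt(874) ≈ 29.563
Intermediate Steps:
j = sqrt(874) ≈ 29.563
o(Q) = 1 (o(Q) = (2*Q)/((2*Q)) = (2*Q)*(1/(2*Q)) = 1)
o((4 + A(0))**4)*j = 1*sqrt(874) = sqrt(874)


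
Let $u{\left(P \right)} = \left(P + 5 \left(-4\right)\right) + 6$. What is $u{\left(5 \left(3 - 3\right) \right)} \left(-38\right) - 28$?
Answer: $504$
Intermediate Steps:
$u{\left(P \right)} = -14 + P$ ($u{\left(P \right)} = \left(P - 20\right) + 6 = \left(-20 + P\right) + 6 = -14 + P$)
$u{\left(5 \left(3 - 3\right) \right)} \left(-38\right) - 28 = \left(-14 + 5 \left(3 - 3\right)\right) \left(-38\right) - 28 = \left(-14 + 5 \cdot 0\right) \left(-38\right) - 28 = \left(-14 + 0\right) \left(-38\right) - 28 = \left(-14\right) \left(-38\right) - 28 = 532 - 28 = 504$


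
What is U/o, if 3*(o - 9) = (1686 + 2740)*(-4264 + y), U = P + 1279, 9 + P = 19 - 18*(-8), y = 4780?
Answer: 1433/761281 ≈ 0.0018824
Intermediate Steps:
P = 154 (P = -9 + (19 - 18*(-8)) = -9 + (19 + 144) = -9 + 163 = 154)
U = 1433 (U = 154 + 1279 = 1433)
o = 761281 (o = 9 + ((1686 + 2740)*(-4264 + 4780))/3 = 9 + (4426*516)/3 = 9 + (⅓)*2283816 = 9 + 761272 = 761281)
U/o = 1433/761281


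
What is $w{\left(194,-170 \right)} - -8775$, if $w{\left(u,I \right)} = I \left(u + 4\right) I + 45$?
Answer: $5731020$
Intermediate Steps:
$w{\left(u,I \right)} = 45 + I^{2} \left(4 + u\right)$ ($w{\left(u,I \right)} = I \left(4 + u\right) I + 45 = I^{2} \left(4 + u\right) + 45 = 45 + I^{2} \left(4 + u\right)$)
$w{\left(194,-170 \right)} - -8775 = \left(45 + 4 \left(-170\right)^{2} + 194 \left(-170\right)^{2}\right) - -8775 = \left(45 + 4 \cdot 28900 + 194 \cdot 28900\right) + 8775 = \left(45 + 115600 + 5606600\right) + 8775 = 5722245 + 8775 = 5731020$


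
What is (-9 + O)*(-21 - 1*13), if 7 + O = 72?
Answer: -1904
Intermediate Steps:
O = 65 (O = -7 + 72 = 65)
(-9 + O)*(-21 - 1*13) = (-9 + 65)*(-21 - 1*13) = 56*(-21 - 13) = 56*(-34) = -1904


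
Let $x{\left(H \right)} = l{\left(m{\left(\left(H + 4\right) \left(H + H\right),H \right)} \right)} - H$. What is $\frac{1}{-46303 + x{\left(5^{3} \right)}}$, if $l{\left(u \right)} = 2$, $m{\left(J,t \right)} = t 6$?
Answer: $- \frac{1}{46426} \approx -2.154 \cdot 10^{-5}$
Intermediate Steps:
$m{\left(J,t \right)} = 6 t$
$x{\left(H \right)} = 2 - H$
$\frac{1}{-46303 + x{\left(5^{3} \right)}} = \frac{1}{-46303 + \left(2 - 5^{3}\right)} = \frac{1}{-46303 + \left(2 - 125\right)} = \frac{1}{-46303 - 123} = \frac{1}{-46426} = - \frac{1}{46426}$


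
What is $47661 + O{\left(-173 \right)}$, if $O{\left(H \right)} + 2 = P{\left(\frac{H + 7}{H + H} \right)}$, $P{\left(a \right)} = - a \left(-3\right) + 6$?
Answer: $\frac{8246294}{173} \approx 47666.0$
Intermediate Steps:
$P{\left(a \right)} = 6 + 3 a$ ($P{\left(a \right)} = 3 a + 6 = 6 + 3 a$)
$O{\left(H \right)} = 4 + \frac{3 \left(7 + H\right)}{2 H}$ ($O{\left(H \right)} = -2 + \left(6 + 3 \frac{H + 7}{H + H}\right) = -2 + \left(6 + 3 \frac{7 + H}{2 H}\right) = -2 + \left(6 + \frac{3 \left(7 + H\right)}{2 H}\right) = 4 + \frac{3 \left(7 + H\right)}{2 H}$)
$47661 + O{\left(-173 \right)} = 47661 + \frac{21 + 11 \left(-173\right)}{2 \left(-173\right)} = 47661 + \frac{1}{2} \left(- \frac{1}{173}\right) \left(21 - 1903\right) = 47661 + \frac{1}{2} \left(- \frac{1}{173}\right) \left(-1882\right) = 47661 + \frac{941}{173} = \frac{8246294}{173}$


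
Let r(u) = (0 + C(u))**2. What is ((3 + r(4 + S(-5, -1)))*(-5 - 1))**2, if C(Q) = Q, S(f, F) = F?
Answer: 5184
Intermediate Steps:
r(u) = u**2 (r(u) = (0 + u)**2 = u**2)
((3 + r(4 + S(-5, -1)))*(-5 - 1))**2 = ((3 + (4 - 1)**2)*(-5 - 1))**2 = ((3 + 3**2)*(-6))**2 = ((3 + 9)*(-6))**2 = (12*(-6))**2 = (-72)**2 = 5184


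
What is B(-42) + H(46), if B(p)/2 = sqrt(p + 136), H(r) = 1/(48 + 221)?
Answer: 1/269 + 2*sqrt(94) ≈ 19.394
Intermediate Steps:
H(r) = 1/269
B(p) = 2*sqrt(136 + p) (B(p) = 2*sqrt(p + 136) = 2*sqrt(136 + p))
B(-42) + H(46) = 2*sqrt(136 - 42) + 1/269 = 2*sqrt(94) + 1/269 = 1/269 + 2*sqrt(94)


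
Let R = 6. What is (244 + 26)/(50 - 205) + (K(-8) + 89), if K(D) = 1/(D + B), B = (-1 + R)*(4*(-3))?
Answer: 183909/2108 ≈ 87.243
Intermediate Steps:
B = -60 (B = (-1 + 6)*(4*(-3)) = 5*(-12) = -60)
K(D) = 1/(-60 + D) (K(D) = 1/(D - 60) = 1/(-60 + D))
(244 + 26)/(50 - 205) + (K(-8) + 89) = (244 + 26)/(50 - 205) + (1/(-60 - 8) + 89) = 270/(-155) + (1/(-68) + 89) = 270*(-1/155) + (-1/68 + 89) = -54/31 + 6051/68 = 183909/2108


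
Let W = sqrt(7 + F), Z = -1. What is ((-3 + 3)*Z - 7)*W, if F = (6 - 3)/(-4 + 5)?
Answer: -7*sqrt(10) ≈ -22.136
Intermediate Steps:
F = 3 (F = 3/1 = 3*1 = 3)
W = sqrt(10) (W = sqrt(7 + 3) = sqrt(10) ≈ 3.1623)
((-3 + 3)*Z - 7)*W = ((-3 + 3)*(-1) - 7)*sqrt(10) = (0*(-1) - 7)*sqrt(10) = (0 - 7)*sqrt(10) = -7*sqrt(10)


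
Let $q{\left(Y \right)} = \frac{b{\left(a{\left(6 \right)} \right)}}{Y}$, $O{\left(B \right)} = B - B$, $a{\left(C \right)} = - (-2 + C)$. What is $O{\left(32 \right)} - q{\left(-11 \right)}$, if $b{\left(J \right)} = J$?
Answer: $- \frac{4}{11} \approx -0.36364$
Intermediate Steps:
$a{\left(C \right)} = 2 - C$
$O{\left(B \right)} = 0$
$q{\left(Y \right)} = - \frac{4}{Y}$ ($q{\left(Y \right)} = \frac{2 - 6}{Y} = - \frac{4}{Y}$)
$O{\left(32 \right)} - q{\left(-11 \right)} = 0 - - \frac{4}{-11} = 0 - \left(-4\right) \left(- \frac{1}{11}\right) = 0 - \frac{4}{11} = - \frac{4}{11}$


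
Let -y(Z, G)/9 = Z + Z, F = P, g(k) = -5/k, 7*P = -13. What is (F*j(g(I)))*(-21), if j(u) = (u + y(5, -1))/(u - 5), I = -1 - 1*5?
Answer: 4173/5 ≈ 834.60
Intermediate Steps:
I = -6 (I = -1 - 5 = -6)
P = -13/7 (P = (⅐)*(-13) = -13/7 ≈ -1.8571)
F = -13/7 ≈ -1.8571
y(Z, G) = -18*Z (y(Z, G) = -9*(Z + Z) = -18*Z)
j(u) = (-90 + u)/(-5 + u) (j(u) = (u - 18*5)/(u - 5) = (u - 90)/(-5 + u) = (-90 + u)/(-5 + u))
(F*j(g(I)))*(-21) = -13*(-90 - 5/(-6))/(7*(-5 - 5/(-6)))*(-21) = -13*(-90 - 5*(-⅙))/(7*(-5 - 5*(-⅙)))*(-21) = -13*(-90 + ⅚)/(7*(-5 + ⅚))*(-21) = -13*(-535)/(7*(-25/6)*6)*(-21) = -(-78)*(-535)/(175*6)*(-21) = -13/7*107/5*(-21) = -1391/35*(-21) = 4173/5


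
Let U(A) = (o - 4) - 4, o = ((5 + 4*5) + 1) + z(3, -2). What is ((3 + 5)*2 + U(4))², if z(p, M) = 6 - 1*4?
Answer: 1296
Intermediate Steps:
z(p, M) = 2 (z(p, M) = 6 - 4 = 2)
o = 28 (o = ((5 + 4*5) + 1) + 2 = ((5 + 20) + 1) + 2 = (25 + 1) + 2 = 26 + 2 = 28)
U(A) = 20 (U(A) = (28 - 4) - 4 = 24 - 4 = 20)
((3 + 5)*2 + U(4))² = ((3 + 5)*2 + 20)² = (8*2 + 20)² = (16 + 20)² = 36² = 1296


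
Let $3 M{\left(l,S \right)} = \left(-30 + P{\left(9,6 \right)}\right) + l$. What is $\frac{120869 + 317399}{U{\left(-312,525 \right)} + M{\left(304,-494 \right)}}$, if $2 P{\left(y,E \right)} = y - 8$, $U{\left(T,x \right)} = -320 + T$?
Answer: $- \frac{876536}{1081} \approx -810.86$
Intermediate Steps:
$P{\left(y,E \right)} = -4 + \frac{y}{2}$ ($P{\left(y,E \right)} = \frac{y - 8}{2} = \frac{-8 + y}{2} = -4 + \frac{y}{2}$)
$M{\left(l,S \right)} = - \frac{59}{6} + \frac{l}{3}$ ($M{\left(l,S \right)} = \frac{\left(-30 + \left(-4 + \frac{1}{2} \cdot 9\right)\right) + l}{3} = \frac{\left(-30 + \left(-4 + \frac{9}{2}\right)\right) + l}{3} = \frac{\left(-30 + \frac{1}{2}\right) + l}{3} = \frac{- \frac{59}{2} + l}{3} = - \frac{59}{6} + \frac{l}{3}$)
$\frac{120869 + 317399}{U{\left(-312,525 \right)} + M{\left(304,-494 \right)}} = \frac{120869 + 317399}{\left(-320 - 312\right) + \left(- \frac{59}{6} + \frac{1}{3} \cdot 304\right)} = \frac{438268}{-632 + \left(- \frac{59}{6} + \frac{304}{3}\right)} = \frac{438268}{-632 + \frac{183}{2}} = \frac{438268}{- \frac{1081}{2}} = 438268 \left(- \frac{2}{1081}\right) = - \frac{876536}{1081}$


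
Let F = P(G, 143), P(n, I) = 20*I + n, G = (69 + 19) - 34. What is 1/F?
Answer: 1/2914 ≈ 0.00034317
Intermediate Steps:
G = 54 (G = 88 - 34 = 54)
P(n, I) = n + 20*I
F = 2914 (F = 54 + 20*143 = 54 + 2860 = 2914)
1/F = 1/2914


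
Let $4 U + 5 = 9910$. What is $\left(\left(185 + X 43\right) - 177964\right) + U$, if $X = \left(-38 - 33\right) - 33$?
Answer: $- \frac{719099}{4} \approx -1.7977 \cdot 10^{5}$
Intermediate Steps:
$U = \frac{9905}{4}$ ($U = - \frac{5}{4} + \frac{1}{4} \cdot 9910 = - \frac{5}{4} + \frac{4955}{2} = \frac{9905}{4} \approx 2476.3$)
$X = -104$ ($X = \left(-38 - 33\right) - 33 = -71 - 33 = -104$)
$\left(\left(185 + X 43\right) - 177964\right) + U = \left(\left(185 - 4472\right) - 177964\right) + \frac{9905}{4} = \left(-4287 - 177964\right) + \frac{9905}{4} = -182251 + \frac{9905}{4} = - \frac{719099}{4}$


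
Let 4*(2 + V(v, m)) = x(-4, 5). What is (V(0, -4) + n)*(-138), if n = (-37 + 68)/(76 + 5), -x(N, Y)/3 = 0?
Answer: 6026/27 ≈ 223.19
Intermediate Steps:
x(N, Y) = 0 (x(N, Y) = -3*0 = 0)
V(v, m) = -2 (V(v, m) = -2 + (¼)*0 = -2 + 0 = -2)
n = 31/81 ≈ 0.38272
(V(0, -4) + n)*(-138) = (-2 + 31/81)*(-138) = -131/81*(-138) = 6026/27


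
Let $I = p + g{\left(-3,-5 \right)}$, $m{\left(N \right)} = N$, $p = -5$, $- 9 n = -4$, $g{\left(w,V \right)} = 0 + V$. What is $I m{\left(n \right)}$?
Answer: $- \frac{40}{9} \approx -4.4444$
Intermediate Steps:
$g{\left(w,V \right)} = V$
$n = \frac{4}{9}$ ($n = \left(- \frac{1}{9}\right) \left(-4\right) = \frac{4}{9} \approx 0.44444$)
$I = -10$ ($I = -5 - 5 = -10$)
$I m{\left(n \right)} = \left(-10\right) \frac{4}{9} = - \frac{40}{9}$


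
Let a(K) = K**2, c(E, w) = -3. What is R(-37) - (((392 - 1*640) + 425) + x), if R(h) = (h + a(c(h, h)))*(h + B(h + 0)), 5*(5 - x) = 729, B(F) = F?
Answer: 10179/5 ≈ 2035.8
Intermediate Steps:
x = -704/5 (x = 5 - 1/5*729 = 5 - 729/5 = -704/5 ≈ -140.80)
R(h) = 2*h*(9 + h) (R(h) = (h + (-3)**2)*(h + (h + 0)) = (h + 9)*(h + h) = (9 + h)*(2*h) = 2*h*(9 + h))
R(-37) - (((392 - 1*640) + 425) + x) = 2*(-37)*(9 - 37) - (((392 - 1*640) + 425) - 704/5) = 2*(-37)*(-28) - (((392 - 640) + 425) - 704/5) = 2072 - ((-248 + 425) - 704/5) = 2072 - (177 - 704/5) = 2072 - 1*181/5 = 2072 - 181/5 = 10179/5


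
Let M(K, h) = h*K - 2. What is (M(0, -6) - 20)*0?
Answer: 0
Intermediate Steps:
M(K, h) = -2 + K*h (M(K, h) = K*h - 2 = -2 + K*h)
(M(0, -6) - 20)*0 = ((-2 + 0*(-6)) - 20)*0 = ((-2 + 0) - 20)*0 = (-2 - 20)*0 = -22*0 = 0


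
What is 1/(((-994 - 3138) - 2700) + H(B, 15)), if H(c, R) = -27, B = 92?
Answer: -1/6859 ≈ -0.00014579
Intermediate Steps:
1/(((-994 - 3138) - 2700) + H(B, 15)) = 1/(((-994 - 3138) - 2700) - 27) = 1/((-4132 - 2700) - 27) = 1/(-6832 - 27) = 1/(-6859) = -1/6859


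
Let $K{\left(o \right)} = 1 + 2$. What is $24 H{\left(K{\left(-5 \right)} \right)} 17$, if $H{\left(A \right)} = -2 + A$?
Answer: $408$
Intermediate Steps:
$K{\left(o \right)} = 3$
$24 H{\left(K{\left(-5 \right)} \right)} 17 = 24 \left(-2 + 3\right) 17 = 24 \cdot 1 \cdot 17 = 24 \cdot 17 = 408$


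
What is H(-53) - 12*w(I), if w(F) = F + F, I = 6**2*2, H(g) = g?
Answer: -1781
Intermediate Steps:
I = 72 (I = 36*2 = 72)
w(F) = 2*F
H(-53) - 12*w(I) = -53 - 24*72 = -53 - 12*144 = -53 - 1728 = -1781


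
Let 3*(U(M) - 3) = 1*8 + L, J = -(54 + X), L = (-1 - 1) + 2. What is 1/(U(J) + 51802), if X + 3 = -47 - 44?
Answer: 3/155423 ≈ 1.9302e-5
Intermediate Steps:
X = -94 (X = -3 + (-47 - 44) = -3 - 91 = -94)
L = 0 (L = -2 + 2 = 0)
J = 40 (J = -(54 - 94) = -1*(-40) = 40)
U(M) = 17/3 (U(M) = 3 + (1*8 + 0)/3 = 3 + (8 + 0)/3 = 3 + (1/3)*8 = 3 + 8/3 = 17/3)
1/(U(J) + 51802) = 1/(17/3 + 51802) = 1/(155423/3) = 3/155423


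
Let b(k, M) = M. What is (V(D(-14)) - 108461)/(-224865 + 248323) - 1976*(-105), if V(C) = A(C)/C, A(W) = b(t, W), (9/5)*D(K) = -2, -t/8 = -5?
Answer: 2433478690/11729 ≈ 2.0748e+5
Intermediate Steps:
t = 40 (t = -8*(-5) = 40)
D(K) = -10/9 (D(K) = (5/9)*(-2) = -10/9)
A(W) = W
V(C) = 1 (V(C) = C/C = 1)
(V(D(-14)) - 108461)/(-224865 + 248323) - 1976*(-105) = (1 - 108461)/(-224865 + 248323) - 1976*(-105) = -108460/23458 - 1*(-207480) = -108460*1/23458 + 207480 = -54230/11729 + 207480 = 2433478690/11729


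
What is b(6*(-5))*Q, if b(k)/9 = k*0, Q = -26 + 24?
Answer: 0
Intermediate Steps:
Q = -2
b(k) = 0 (b(k) = 9*(k*0) = 9*0 = 0)
b(6*(-5))*Q = 0*(-2) = 0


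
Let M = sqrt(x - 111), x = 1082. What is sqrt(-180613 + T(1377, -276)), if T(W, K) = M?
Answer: sqrt(-180613 + sqrt(971)) ≈ 424.95*I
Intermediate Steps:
M = sqrt(971) (M = sqrt(1082 - 111) = sqrt(971) ≈ 31.161)
T(W, K) = sqrt(971)
sqrt(-180613 + T(1377, -276)) = sqrt(-180613 + sqrt(971))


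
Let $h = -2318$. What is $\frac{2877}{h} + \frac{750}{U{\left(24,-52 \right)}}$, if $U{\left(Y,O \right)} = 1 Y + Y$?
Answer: $\frac{133367}{9272} \approx 14.384$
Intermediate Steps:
$U{\left(Y,O \right)} = 2 Y$ ($U{\left(Y,O \right)} = Y + Y = 2 Y$)
$\frac{2877}{h} + \frac{750}{U{\left(24,-52 \right)}} = \frac{2877}{-2318} + \frac{750}{2 \cdot 24} = 2877 \left(- \frac{1}{2318}\right) + \frac{750}{48} = - \frac{2877}{2318} + 750 \cdot \frac{1}{48} = - \frac{2877}{2318} + \frac{125}{8} = \frac{133367}{9272}$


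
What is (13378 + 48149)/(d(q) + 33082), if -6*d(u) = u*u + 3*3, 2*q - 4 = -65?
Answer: 1476648/790211 ≈ 1.8687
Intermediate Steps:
q = -61/2 (q = 2 + (1/2)*(-65) = 2 - 65/2 = -61/2 ≈ -30.500)
d(u) = -3/2 - u**2/6 (d(u) = -(u*u + 3*3)/6 = -(u**2 + 9)/6 = -(9 + u**2)/6 = -3/2 - u**2/6)
(13378 + 48149)/(d(q) + 33082) = (13378 + 48149)/((-3/2 - (-61/2)**2/6) + 33082) = 61527/((-3/2 - 1/6*3721/4) + 33082) = 61527/((-3/2 - 3721/24) + 33082) = 61527/(-3757/24 + 33082) = 61527/(790211/24) = 61527*(24/790211) = 1476648/790211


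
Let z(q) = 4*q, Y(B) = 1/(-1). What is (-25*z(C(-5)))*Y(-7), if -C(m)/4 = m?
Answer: 2000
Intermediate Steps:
Y(B) = -1
C(m) = -4*m
(-25*z(C(-5)))*Y(-7) = -100*(-4*(-5))*(-1) = -100*20*(-1) = -25*80*(-1) = -2000*(-1) = 2000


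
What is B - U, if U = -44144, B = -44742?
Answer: -598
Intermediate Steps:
B - U = -44742 - 1*(-44144) = -44742 + 44144 = -598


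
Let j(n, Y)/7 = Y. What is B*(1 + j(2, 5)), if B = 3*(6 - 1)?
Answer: 540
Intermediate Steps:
j(n, Y) = 7*Y
B = 15 (B = 3*5 = 15)
B*(1 + j(2, 5)) = 15*(1 + 7*5) = 15*(1 + 35) = 15*36 = 540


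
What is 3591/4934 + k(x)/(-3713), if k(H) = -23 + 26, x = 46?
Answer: 13318581/18319942 ≈ 0.72700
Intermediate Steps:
k(H) = 3
3591/4934 + k(x)/(-3713) = 3591/4934 + 3/(-3713) = 3591*(1/4934) + 3*(-1/3713) = 3591/4934 - 3/3713 = 13318581/18319942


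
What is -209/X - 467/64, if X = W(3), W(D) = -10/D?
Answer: 17729/320 ≈ 55.403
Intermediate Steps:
X = -10/3 ≈ -3.3333
-209/X - 467/64 = -209/(-10/3) - 467/64 = -209*(-3/10) - 467*1/64 = 627/10 - 467/64 = 17729/320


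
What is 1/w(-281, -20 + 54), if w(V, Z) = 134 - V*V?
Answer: -1/78827 ≈ -1.2686e-5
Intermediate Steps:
w(V, Z) = 134 - V**2
1/w(-281, -20 + 54) = 1/(134 - 1*(-281)**2) = 1/(134 - 1*78961) = 1/(134 - 78961) = 1/(-78827) = -1/78827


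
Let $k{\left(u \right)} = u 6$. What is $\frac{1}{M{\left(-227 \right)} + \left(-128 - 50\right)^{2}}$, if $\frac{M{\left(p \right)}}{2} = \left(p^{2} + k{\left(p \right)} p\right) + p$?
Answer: $\frac{1}{752636} \approx 1.3287 \cdot 10^{-6}$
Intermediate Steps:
$k{\left(u \right)} = 6 u$
$M{\left(p \right)} = 2 p + 14 p^{2}$ ($M{\left(p \right)} = 2 \left(\left(p^{2} + 6 p p\right) + p\right) = 2 \left(\left(p^{2} + 6 p^{2}\right) + p\right) = 2 \left(7 p^{2} + p\right) = 2 \left(p + 7 p^{2}\right) = 2 p + 14 p^{2}$)
$\frac{1}{M{\left(-227 \right)} + \left(-128 - 50\right)^{2}} = \frac{1}{2 \left(-227\right) \left(1 + 7 \left(-227\right)\right) + \left(-128 - 50\right)^{2}} = \frac{1}{2 \left(-227\right) \left(1 - 1589\right) + \left(-128 - 50\right)^{2}} = \frac{1}{2 \left(-227\right) \left(-1588\right) + \left(-178\right)^{2}} = \frac{1}{720952 + 31684} = \frac{1}{752636}$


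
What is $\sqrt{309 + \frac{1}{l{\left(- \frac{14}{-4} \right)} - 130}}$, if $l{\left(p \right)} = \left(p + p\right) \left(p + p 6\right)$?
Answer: $\frac{\sqrt{2128867}}{83} \approx 17.579$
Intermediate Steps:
$l{\left(p \right)} = 14 p^{2}$ ($l{\left(p \right)} = 2 p \left(p + 6 p\right) = 2 p 7 p = 14 p^{2}$)
$\sqrt{309 + \frac{1}{l{\left(- \frac{14}{-4} \right)} - 130}} = \sqrt{309 + \frac{1}{14 \left(- \frac{14}{-4}\right)^{2} - 130}} = \sqrt{309 + \frac{1}{14 \left(\left(-14\right) \left(- \frac{1}{4}\right)\right)^{2} - 130}} = \sqrt{309 + \frac{1}{14 \left(\frac{7}{2}\right)^{2} - 130}} = \sqrt{309 + \frac{1}{14 \cdot \frac{49}{4} - 130}} = \sqrt{309 + \frac{1}{\frac{343}{2} - 130}} = \sqrt{309 + \frac{1}{\frac{83}{2}}} = \sqrt{309 + \frac{2}{83}} = \sqrt{\frac{25649}{83}} = \frac{\sqrt{2128867}}{83}$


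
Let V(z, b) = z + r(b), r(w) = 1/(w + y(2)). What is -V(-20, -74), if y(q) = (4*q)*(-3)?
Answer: 1961/98 ≈ 20.010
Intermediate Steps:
y(q) = -12*q
r(w) = 1/(-24 + w) (r(w) = 1/(w - 12*2) = 1/(w - 24) = 1/(-24 + w))
V(z, b) = z + 1/(-24 + b)
-V(-20, -74) = -(1 - 20*(-24 - 74))/(-24 - 74) = -(1 - 20*(-98))/(-98) = -(-1)*(1 + 1960)/98 = -(-1)*1961/98 = -1*(-1961/98) = 1961/98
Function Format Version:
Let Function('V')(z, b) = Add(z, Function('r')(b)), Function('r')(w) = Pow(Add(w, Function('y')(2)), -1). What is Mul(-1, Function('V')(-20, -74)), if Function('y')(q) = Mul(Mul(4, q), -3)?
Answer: Rational(1961, 98) ≈ 20.010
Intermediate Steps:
Function('y')(q) = Mul(-12, q)
Function('r')(w) = Pow(Add(-24, w), -1) (Function('r')(w) = Pow(Add(w, Mul(-12, 2)), -1) = Pow(Add(w, -24), -1) = Pow(Add(-24, w), -1))
Function('V')(z, b) = Add(z, Pow(Add(-24, b), -1))
Mul(-1, Function('V')(-20, -74)) = Mul(-1, Mul(Pow(Add(-24, -74), -1), Add(1, Mul(-20, Add(-24, -74))))) = Mul(-1, Mul(Pow(-98, -1), Add(1, Mul(-20, -98)))) = Mul(-1, Mul(Rational(-1, 98), Add(1, 1960))) = Mul(-1, Mul(Rational(-1, 98), 1961)) = Mul(-1, Rational(-1961, 98)) = Rational(1961, 98)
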